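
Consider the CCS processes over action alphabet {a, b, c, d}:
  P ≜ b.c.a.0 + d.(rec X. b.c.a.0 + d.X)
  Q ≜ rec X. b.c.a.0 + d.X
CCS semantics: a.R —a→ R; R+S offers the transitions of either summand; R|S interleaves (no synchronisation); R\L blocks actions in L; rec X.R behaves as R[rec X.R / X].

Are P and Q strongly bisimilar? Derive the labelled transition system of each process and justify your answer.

P ~ Q

Reachable graph of P (5 states):
  m0 = b.c.a.0 + d.(rec X. b.c.a.0 + d.X) | --b--▸ m1, --d--▸ m2
  m1 = c.a.0 | --c--▸ m3
  m2 = rec X. b.c.a.0 + d.X | --b--▸ m1, --d--▸ m2
  m3 = a.0 | --a--▸ m4
  m4 = 0 | ∅
Reachable graph of Q (4 states):
  n0 = rec X. b.c.a.0 + d.X | --b--▸ n1, --d--▸ n0
  n1 = c.a.0 | --c--▸ n2
  n2 = a.0 | --a--▸ n3
  n3 = 0 | ∅
Coarsest stable partition (strong bisimilarity classes):
  B0 = {m0, m2, n0}
  B1 = {m1, n1}
  B2 = {m3, n2}
  B3 = {m4, n3}
m0 ∈ B0, n0 ∈ B0 → same block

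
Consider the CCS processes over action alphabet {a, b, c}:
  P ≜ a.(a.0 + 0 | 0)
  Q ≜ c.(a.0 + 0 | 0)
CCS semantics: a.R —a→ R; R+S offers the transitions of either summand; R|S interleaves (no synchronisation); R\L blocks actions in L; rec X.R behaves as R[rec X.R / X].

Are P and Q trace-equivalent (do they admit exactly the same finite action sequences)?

P's transition system — 3 states:
  m0 = a.(a.0 + 0 | 0) | ··a··> m1
  m1 = a.0 + 0 | 0 | ··a··> m2
  m2 = 0 | ·
Q's transition system — 3 states:
  n0 = c.(a.0 + 0 | 0) | ··c··> n1
  n1 = a.0 + 0 | 0 | ··a··> n2
  n2 = 0 | ·
Executing a from P (initial set {m0}):
  step 1 (a): {m1}
  — P admits the full trace.
Executing a from Q (initial set {n0}):
  step 1 (a): ∅ (Q stuck)

trace-distinct — witness ⟨a⟩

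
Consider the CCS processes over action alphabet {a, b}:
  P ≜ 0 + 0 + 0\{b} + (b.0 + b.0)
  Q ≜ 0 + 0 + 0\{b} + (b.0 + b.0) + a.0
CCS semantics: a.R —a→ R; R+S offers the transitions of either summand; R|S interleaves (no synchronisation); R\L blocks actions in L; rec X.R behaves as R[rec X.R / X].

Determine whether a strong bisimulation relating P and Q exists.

Reachable graph of P (2 states):
  m0 = 0 + 0 + 0\{b} + (b.0 + b.0) has moves —b→ m1
  m1 = 0 has moves (no moves)
Reachable graph of Q (2 states):
  n0 = 0 + 0 + 0\{b} + (b.0 + b.0) + a.0 has moves —a→ n1, —b→ n1
  n1 = 0 has moves (no moves)
Coarsest stable partition (strong bisimilarity classes):
  B0 = {m0}
  B1 = {m1, n1}
  B2 = {n0}
m0 ∈ B0, n0 ∈ B2 → different blocks

NO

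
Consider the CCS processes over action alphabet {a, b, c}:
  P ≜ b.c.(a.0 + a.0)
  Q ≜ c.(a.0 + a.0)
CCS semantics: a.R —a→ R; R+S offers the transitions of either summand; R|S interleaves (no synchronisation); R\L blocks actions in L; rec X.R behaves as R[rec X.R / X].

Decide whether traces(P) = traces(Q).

traces(P) ≠ traces(Q) — witness ⟨b⟩

Reachable graph of P (4 states):
  m0 = b.c.(a.0 + a.0) has moves --b--▸ m1
  m1 = c.(a.0 + a.0) has moves --c--▸ m2
  m2 = a.0 + a.0 has moves --a--▸ m3
  m3 = 0 has moves deadlocked
Reachable graph of Q (3 states):
  n0 = c.(a.0 + a.0) has moves --c--▸ n1
  n1 = a.0 + a.0 has moves --a--▸ n2
  n2 = 0 has moves deadlocked
Run σ = ⟨b⟩ on P: start {m0}
  step 1 (b): {m1}
  P completes σ.
Run σ = ⟨b⟩ on Q: start {n0}
  step 1 (b): ∅  — Q cannot continue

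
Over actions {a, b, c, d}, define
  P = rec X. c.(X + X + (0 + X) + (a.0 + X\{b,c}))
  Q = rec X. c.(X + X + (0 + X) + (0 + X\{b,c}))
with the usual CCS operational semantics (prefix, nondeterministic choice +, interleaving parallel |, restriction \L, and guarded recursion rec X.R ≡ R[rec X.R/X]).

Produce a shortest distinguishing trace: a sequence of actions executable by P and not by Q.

ca

LTS(P): 3 reachable states
  u0 = rec X. c.(X + X + (0 + X) + (a.0 + X\{b,c})) :: --c--▸ u1
  u1 = (rec X. c.(X + X + (0 + X) + (a.0 + X\{b,c}))) + (rec X. c.(X + X + (0 + X) + (a.0 + X\{b,c}))) + (0 + (rec X. c.(X + X + (0 + X) + (a.0 + X\{b,c})))) + (a.0 + (rec X. c.(X + X + (0 + X) + (a.0 + X\{b,c})))\{b,c}) :: --a--▸ u2, --c--▸ u1
  u2 = 0 :: ∅
LTS(Q): 2 reachable states
  v0 = rec X. c.(X + X + (0 + X) + (0 + X\{b,c})) :: --c--▸ v1
  v1 = (rec X. c.(X + X + (0 + X) + (0 + X\{b,c}))) + (rec X. c.(X + X + (0 + X) + (0 + X\{b,c}))) + (0 + (rec X. c.(X + X + (0 + X) + (0 + X\{b,c})))) + (0 + (rec X. c.(X + X + (0 + X) + (0 + X\{b,c})))\{b,c}) :: --c--▸ v1
Run σ = ⟨ca⟩ on P: start {u0}
  [1] c ⇒ {u1}
  [2] a ⇒ {u2}
  P completes σ.
Run σ = ⟨ca⟩ on Q: start {v0}
  [1] c ⇒ {v1}
  [2] a ⇒ no successor for Q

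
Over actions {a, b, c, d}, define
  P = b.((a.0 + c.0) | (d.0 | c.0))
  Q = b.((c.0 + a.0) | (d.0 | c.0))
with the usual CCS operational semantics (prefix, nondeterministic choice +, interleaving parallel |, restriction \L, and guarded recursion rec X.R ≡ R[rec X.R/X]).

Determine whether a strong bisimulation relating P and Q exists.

P ~ Q

LTS(P): 9 reachable states
  u0 = b.((a.0 + c.0) | (d.0 | c.0)) | =b=> u1
  u1 = (a.0 + c.0) | (d.0 | c.0) | =a=> u2, =c=> u2, =c=> u3, =d=> u4
  u2 = 0 | (d.0 | c.0) | =c=> u5, =d=> u6
  u3 = (a.0 + c.0) | (d.0 | 0) | =a=> u5, =c=> u5, =d=> u7
  u4 = (a.0 + c.0) | (0 | c.0) | =a=> u6, =c=> u6, =c=> u7
  u5 = 0 | (d.0 | 0) | =d=> u8
  u6 = 0 | (0 | c.0) | =c=> u8
  u7 = (a.0 + c.0) | (0 | 0) | =a=> u8, =c=> u8
  u8 = 0 | (0 | 0) | deadlocked
LTS(Q): 9 reachable states
  v0 = b.((c.0 + a.0) | (d.0 | c.0)) | =b=> v1
  v1 = (c.0 + a.0) | (d.0 | c.0) | =a=> v2, =c=> v2, =c=> v3, =d=> v4
  v2 = 0 | (d.0 | c.0) | =c=> v5, =d=> v6
  v3 = (c.0 + a.0) | (d.0 | 0) | =a=> v5, =c=> v5, =d=> v7
  v4 = (c.0 + a.0) | (0 | c.0) | =a=> v6, =c=> v6, =c=> v7
  v5 = 0 | (d.0 | 0) | =d=> v8
  v6 = 0 | (0 | c.0) | =c=> v8
  v7 = (c.0 + a.0) | (0 | 0) | =a=> v8, =c=> v8
  v8 = 0 | (0 | 0) | deadlocked
Partition-refinement fixed point:
  B0 = {u0, v0}
  B1 = {u1, v1}
  B2 = {u2, v2}
  B3 = {u6, v6}
  B4 = {u8, v8}
  B5 = {u5, v5}
  B6 = {u3, v3}
  B7 = {u7, v7}
  B8 = {u4, v4}
u0 ∈ B0, v0 ∈ B0 → same block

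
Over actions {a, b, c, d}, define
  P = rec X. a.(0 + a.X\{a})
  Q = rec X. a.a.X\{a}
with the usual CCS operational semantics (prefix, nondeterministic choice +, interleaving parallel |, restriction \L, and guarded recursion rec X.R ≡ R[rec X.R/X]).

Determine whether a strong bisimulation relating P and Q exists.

bisimilar

P's transition system — 3 states:
  m0 = rec X. a.(0 + a.X\{a}) | =a=> m1
  m1 = 0 + a.(rec X. a.(0 + a.X\{a}))\{a} | =a=> m2
  m2 = (rec X. a.(0 + a.X\{a}))\{a} | ∅
Q's transition system — 3 states:
  n0 = rec X. a.a.X\{a} | =a=> n1
  n1 = a.(rec X. a.a.X\{a})\{a} | =a=> n2
  n2 = (rec X. a.a.X\{a})\{a} | ∅
Bisimilarity quotient blocks:
  B0 = {m0, n0}
  B1 = {m1, n1}
  B2 = {m2, n2}
m0 ∈ B0, n0 ∈ B0 → same block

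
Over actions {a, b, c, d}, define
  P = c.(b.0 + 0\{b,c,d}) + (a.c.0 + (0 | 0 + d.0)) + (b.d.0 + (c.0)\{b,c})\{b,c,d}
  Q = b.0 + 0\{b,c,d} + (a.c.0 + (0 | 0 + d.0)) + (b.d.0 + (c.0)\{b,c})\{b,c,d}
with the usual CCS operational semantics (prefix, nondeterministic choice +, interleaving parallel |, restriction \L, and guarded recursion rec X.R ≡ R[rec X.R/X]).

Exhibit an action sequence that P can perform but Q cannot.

Reachable graph of P (4 states):
  u0 = c.(b.0 + 0\{b,c,d}) + (a.c.0 + (0 | 0 + d.0)) + (b.d.0 + (c.0)\{b,c})\{b,c,d} has moves ··a··> u1, ··c··> u2, ··d··> u3
  u1 = c.0 has moves ··c··> u3
  u2 = b.0 + 0\{b,c,d} has moves ··b··> u3
  u3 = 0 has moves stopped
Reachable graph of Q (3 states):
  v0 = b.0 + 0\{b,c,d} + (a.c.0 + (0 | 0 + d.0)) + (b.d.0 + (c.0)\{b,c})\{b,c,d} has moves ··a··> v1, ··b··> v2, ··d··> v2
  v1 = c.0 has moves ··c··> v2
  v2 = 0 has moves stopped
Executing c from P (initial set {u0}):
  step 1 (c): {u2}
  — P admits the full trace.
Executing c from Q (initial set {v0}):
  step 1 (c): ∅  — Q cannot continue

c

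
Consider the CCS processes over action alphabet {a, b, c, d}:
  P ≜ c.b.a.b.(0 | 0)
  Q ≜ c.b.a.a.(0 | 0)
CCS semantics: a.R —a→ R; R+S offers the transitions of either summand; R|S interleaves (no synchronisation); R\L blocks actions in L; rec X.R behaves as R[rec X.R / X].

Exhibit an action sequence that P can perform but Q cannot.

P's transition system — 5 states:
  s0 = c.b.a.b.(0 | 0) ⊢ —c→ s1
  s1 = b.a.b.(0 | 0) ⊢ —b→ s2
  s2 = a.b.(0 | 0) ⊢ —a→ s3
  s3 = b.(0 | 0) ⊢ —b→ s4
  s4 = 0 | 0 ⊢ (no moves)
Q's transition system — 5 states:
  t0 = c.b.a.a.(0 | 0) ⊢ —c→ t1
  t1 = b.a.a.(0 | 0) ⊢ —b→ t2
  t2 = a.a.(0 | 0) ⊢ —a→ t3
  t3 = a.(0 | 0) ⊢ —a→ t4
  t4 = 0 | 0 ⊢ (no moves)
Executing cbab from P (initial set {s0}):
  [1] c ⇒ {s1}
  [2] b ⇒ {s2}
  [3] a ⇒ {s3}
  [4] b ⇒ {s4}
  P completes σ.
Executing cbab from Q (initial set {t0}):
  [1] c ⇒ {t1}
  [2] b ⇒ {t2}
  [3] a ⇒ {t3}
  [4] b ⇒ no successor for Q

cbab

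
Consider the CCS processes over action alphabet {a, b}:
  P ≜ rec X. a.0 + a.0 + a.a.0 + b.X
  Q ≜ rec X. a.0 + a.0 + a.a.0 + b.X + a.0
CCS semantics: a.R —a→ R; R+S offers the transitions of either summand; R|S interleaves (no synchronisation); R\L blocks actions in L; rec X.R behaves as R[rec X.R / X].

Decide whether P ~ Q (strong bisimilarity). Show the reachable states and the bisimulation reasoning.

Reachable graph of P (3 states):
  m0 = rec X. a.0 + a.0 + a.a.0 + b.X | —a→ m1, —a→ m2, —b→ m0
  m1 = 0 | ∅
  m2 = a.0 | —a→ m1
Reachable graph of Q (3 states):
  n0 = rec X. a.0 + a.0 + a.a.0 + b.X + a.0 | —a→ n1, —a→ n2, —b→ n0
  n1 = 0 | ∅
  n2 = a.0 | —a→ n1
Partition-refinement fixed point:
  B0 = {m0, n0}
  B1 = {m1, n1}
  B2 = {m2, n2}
m0 ∈ B0, n0 ∈ B0 → same block

YES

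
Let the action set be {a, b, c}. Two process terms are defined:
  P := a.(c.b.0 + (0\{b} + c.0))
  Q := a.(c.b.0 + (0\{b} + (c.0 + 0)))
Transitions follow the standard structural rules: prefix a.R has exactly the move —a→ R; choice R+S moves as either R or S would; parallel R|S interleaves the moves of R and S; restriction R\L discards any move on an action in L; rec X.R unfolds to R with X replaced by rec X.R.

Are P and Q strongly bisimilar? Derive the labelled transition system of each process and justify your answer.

YES

P's transition system — 4 states:
  u0 = a.(c.b.0 + (0\{b} + c.0)) :: -a-> u1
  u1 = c.b.0 + (0\{b} + c.0) :: -c-> u2, -c-> u3
  u2 = 0 :: ∅
  u3 = b.0 :: -b-> u2
Q's transition system — 4 states:
  v0 = a.(c.b.0 + (0\{b} + (c.0 + 0))) :: -a-> v1
  v1 = c.b.0 + (0\{b} + (c.0 + 0)) :: -c-> v2, -c-> v3
  v2 = 0 :: ∅
  v3 = b.0 :: -b-> v2
Coarsest stable partition (strong bisimilarity classes):
  B0 = {u0, v0}
  B1 = {u1, v1}
  B2 = {u2, v2}
  B3 = {u3, v3}
u0 ∈ B0, v0 ∈ B0 → same block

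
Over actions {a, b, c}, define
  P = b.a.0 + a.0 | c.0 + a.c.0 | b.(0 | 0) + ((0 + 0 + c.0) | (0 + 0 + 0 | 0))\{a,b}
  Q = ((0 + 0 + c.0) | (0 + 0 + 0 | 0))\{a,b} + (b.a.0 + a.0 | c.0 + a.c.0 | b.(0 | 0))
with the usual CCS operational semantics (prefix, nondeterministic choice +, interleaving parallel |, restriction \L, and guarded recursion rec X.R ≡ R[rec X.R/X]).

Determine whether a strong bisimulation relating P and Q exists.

P's transition system — 12 states:
  p0 = b.a.0 + a.0 | c.0 + a.c.0 | b.(0 | 0) + ((0 + 0 + c.0) | (0 + 0 + 0 | 0))\{a,b} :: ··a··> p1, ··a··> p2, ··b··> p3, ··b··> p4, ··c··> p5, ··c··> p6
  p1 = 0 | c.0 :: ··c··> p7
  p2 = c.0 | b.(0 | 0) :: ··b··> p8, ··c··> p9
  p3 = a.0 :: ··a··> p10
  p4 = a.c.0 | (0 | 0) :: ··a··> p8
  p5 = (0 | (0 + 0 + 0 | 0))\{a,b} :: deadlocked
  p6 = a.0 | 0 :: ··a··> p7
  p7 = 0 | 0 :: deadlocked
  p8 = c.0 | (0 | 0) :: ··c··> p11
  p9 = 0 | b.(0 | 0) :: ··b··> p11
  p10 = 0 :: deadlocked
  p11 = 0 | (0 | 0) :: deadlocked
Q's transition system — 12 states:
  q0 = ((0 + 0 + c.0) | (0 + 0 + 0 | 0))\{a,b} + (b.a.0 + a.0 | c.0 + a.c.0 | b.(0 | 0)) :: ··a··> q1, ··a··> q2, ··b··> q3, ··b··> q4, ··c··> q5, ··c··> q6
  q1 = 0 | c.0 :: ··c··> q7
  q2 = c.0 | b.(0 | 0) :: ··b··> q8, ··c··> q9
  q3 = a.0 :: ··a··> q10
  q4 = a.c.0 | (0 | 0) :: ··a··> q8
  q5 = (0 | (0 + 0 + 0 | 0))\{a,b} :: deadlocked
  q6 = a.0 | 0 :: ··a··> q7
  q7 = 0 | 0 :: deadlocked
  q8 = c.0 | (0 | 0) :: ··c··> q11
  q9 = 0 | b.(0 | 0) :: ··b··> q11
  q10 = 0 :: deadlocked
  q11 = 0 | (0 | 0) :: deadlocked
Partition-refinement fixed point:
  B0 = {p0, q0}
  B1 = {p3, p6, q3, q6}
  B2 = {p10, p11, p5, p7, q10, q11, q5, q7}
  B3 = {p2, q2}
  B4 = {p9, q9}
  B5 = {p1, p8, q1, q8}
  B6 = {p4, q4}
p0 ∈ B0, q0 ∈ B0 → same block

YES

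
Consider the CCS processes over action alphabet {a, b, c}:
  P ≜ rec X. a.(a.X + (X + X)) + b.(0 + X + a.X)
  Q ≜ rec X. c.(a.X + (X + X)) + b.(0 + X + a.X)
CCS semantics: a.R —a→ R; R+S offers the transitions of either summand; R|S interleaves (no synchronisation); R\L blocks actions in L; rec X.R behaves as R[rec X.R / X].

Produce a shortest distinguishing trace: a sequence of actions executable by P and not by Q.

a

LTS(P): 3 reachable states
  s0 = rec X. a.(a.X + (X + X)) + b.(0 + X + a.X) :: ··a··> s1, ··b··> s2
  s1 = a.(rec X. a.(a.X + (X + X)) + b.(0 + X + a.X)) + ((rec X. a.(a.X + (X + X)) + b.(0 + X + a.X)) + (rec X. a.(a.X + (X + X)) + b.(0 + X + a.X))) :: ··a··> s0, ··a··> s1, ··b··> s2
  s2 = 0 + (rec X. a.(a.X + (X + X)) + b.(0 + X + a.X)) + a.(rec X. a.(a.X + (X + X)) + b.(0 + X + a.X)) :: ··a··> s0, ··a··> s1, ··b··> s2
LTS(Q): 3 reachable states
  t0 = rec X. c.(a.X + (X + X)) + b.(0 + X + a.X) :: ··b··> t1, ··c··> t2
  t1 = 0 + (rec X. c.(a.X + (X + X)) + b.(0 + X + a.X)) + a.(rec X. c.(a.X + (X + X)) + b.(0 + X + a.X)) :: ··a··> t0, ··b··> t1, ··c··> t2
  t2 = a.(rec X. c.(a.X + (X + X)) + b.(0 + X + a.X)) + ((rec X. c.(a.X + (X + X)) + b.(0 + X + a.X)) + (rec X. c.(a.X + (X + X)) + b.(0 + X + a.X))) :: ··a··> t0, ··b··> t1, ··c··> t2
Executing a from P (initial set {s0}):
  [1] a ⇒ {s1}
  ✓ P
Executing a from Q (initial set {t0}):
  [1] a ⇒ no successor for Q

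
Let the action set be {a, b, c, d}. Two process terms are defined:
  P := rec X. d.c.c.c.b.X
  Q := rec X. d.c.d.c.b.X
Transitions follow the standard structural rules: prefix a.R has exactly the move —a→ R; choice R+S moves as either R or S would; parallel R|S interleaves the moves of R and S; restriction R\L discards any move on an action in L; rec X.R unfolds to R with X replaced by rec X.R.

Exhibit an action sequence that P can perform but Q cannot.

dcc

P's transition system — 5 states:
  u0 = rec X. d.c.c.c.b.X :: --d--▸ u1
  u1 = c.c.c.b.(rec X. d.c.c.c.b.X) :: --c--▸ u2
  u2 = c.c.b.(rec X. d.c.c.c.b.X) :: --c--▸ u3
  u3 = c.b.(rec X. d.c.c.c.b.X) :: --c--▸ u4
  u4 = b.(rec X. d.c.c.c.b.X) :: --b--▸ u0
Q's transition system — 5 states:
  v0 = rec X. d.c.d.c.b.X :: --d--▸ v1
  v1 = c.d.c.b.(rec X. d.c.d.c.b.X) :: --c--▸ v2
  v2 = d.c.b.(rec X. d.c.d.c.b.X) :: --d--▸ v3
  v3 = c.b.(rec X. d.c.d.c.b.X) :: --c--▸ v4
  v4 = b.(rec X. d.c.d.c.b.X) :: --b--▸ v0
Run σ = ⟨dcc⟩ on P: start {u0}
  [1] d ⇒ {u1}
  [2] c ⇒ {u2}
  [3] c ⇒ {u3}
  — P admits the full trace.
Run σ = ⟨dcc⟩ on Q: start {v0}
  [1] d ⇒ {v1}
  [2] c ⇒ {v2}
  [3] c ⇒ no successor for Q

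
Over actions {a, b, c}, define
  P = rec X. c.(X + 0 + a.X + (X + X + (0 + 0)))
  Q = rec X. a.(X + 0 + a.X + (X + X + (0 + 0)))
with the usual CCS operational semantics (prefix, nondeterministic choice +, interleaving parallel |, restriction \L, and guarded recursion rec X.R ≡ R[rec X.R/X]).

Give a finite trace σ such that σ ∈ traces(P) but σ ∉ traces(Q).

c

P's transition system — 2 states:
  p0 = rec X. c.(X + 0 + a.X + (X + X + (0 + 0))) | -c-> p1
  p1 = (rec X. c.(X + 0 + a.X + (X + X + (0 + 0)))) + 0 + a.(rec X. c.(X + 0 + a.X + (X + X + (0 + 0)))) + ((rec X. c.(X + 0 + a.X + (X + X + (0 + 0)))) + (rec X. c.(X + 0 + a.X + (X + X + (0 + 0)))) + (0 + 0)) | -a-> p0, -c-> p1
Q's transition system — 2 states:
  q0 = rec X. a.(X + 0 + a.X + (X + X + (0 + 0))) | -a-> q1
  q1 = (rec X. a.(X + 0 + a.X + (X + X + (0 + 0)))) + 0 + a.(rec X. a.(X + 0 + a.X + (X + X + (0 + 0)))) + ((rec X. a.(X + 0 + a.X + (X + X + (0 + 0)))) + (rec X. a.(X + 0 + a.X + (X + X + (0 + 0)))) + (0 + 0)) | -a-> q0, -a-> q1
Executing c from P (initial set {p0}):
  [1] c ⇒ {p1}
  P completes σ.
Executing c from Q (initial set {q0}):
  [1] c ⇒ ∅  — Q cannot continue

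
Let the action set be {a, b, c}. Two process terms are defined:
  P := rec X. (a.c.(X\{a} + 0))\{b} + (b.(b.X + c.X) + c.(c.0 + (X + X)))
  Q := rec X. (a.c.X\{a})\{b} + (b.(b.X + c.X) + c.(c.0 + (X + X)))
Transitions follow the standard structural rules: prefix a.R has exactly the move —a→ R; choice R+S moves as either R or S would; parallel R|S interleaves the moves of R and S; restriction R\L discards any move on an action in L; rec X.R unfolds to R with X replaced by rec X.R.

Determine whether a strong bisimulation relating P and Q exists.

LTS(P): 8 reachable states
  m0 = rec X. (a.c.(X\{a} + 0))\{b} + (b.(b.X + c.X) + c.(c.0 + (X + X))) has moves =a=> m1, =b=> m2, =c=> m3
  m1 = (c.((rec X. (a.c.(X\{a} + 0))\{b} + (b.(b.X + c.X) + c.(c.0 + (X + X))))\{a} + 0))\{b} has moves =c=> m4
  m2 = b.(rec X. (a.c.(X\{a} + 0))\{b} + (b.(b.X + c.X) + c.(c.0 + (X + X)))) + c.(rec X. (a.c.(X\{a} + 0))\{b} + (b.(b.X + c.X) + c.(c.0 + (X + X)))) has moves =b=> m0, =c=> m0
  m3 = c.0 + ((rec X. (a.c.(X\{a} + 0))\{b} + (b.(b.X + c.X) + c.(c.0 + (X + X)))) + (rec X. (a.c.(X\{a} + 0))\{b} + (b.(b.X + c.X) + c.(c.0 + (X + X))))) has moves =a=> m1, =b=> m2, =c=> m3, =c=> m5
  m4 = ((rec X. (a.c.(X\{a} + 0))\{b} + (b.(b.X + c.X) + c.(c.0 + (X + X))))\{a} + 0)\{b} has moves =c=> m6
  m5 = 0 has moves ·
  m6 = (c.0 + ((rec X. (a.c.(X\{a} + 0))\{b} + (b.(b.X + c.X) + c.(c.0 + (X + X)))) + (rec X. (a.c.(X\{a} + 0))\{b} + (b.(b.X + c.X) + c.(c.0 + (X + X))))))\{a}\{b} has moves =c=> m6, =c=> m7
  m7 = 0\{a}\{b} has moves ·
LTS(Q): 8 reachable states
  n0 = rec X. (a.c.X\{a})\{b} + (b.(b.X + c.X) + c.(c.0 + (X + X))) has moves =a=> n1, =b=> n2, =c=> n3
  n1 = (c.(rec X. (a.c.X\{a})\{b} + (b.(b.X + c.X) + c.(c.0 + (X + X))))\{a})\{b} has moves =c=> n4
  n2 = b.(rec X. (a.c.X\{a})\{b} + (b.(b.X + c.X) + c.(c.0 + (X + X)))) + c.(rec X. (a.c.X\{a})\{b} + (b.(b.X + c.X) + c.(c.0 + (X + X)))) has moves =b=> n0, =c=> n0
  n3 = c.0 + ((rec X. (a.c.X\{a})\{b} + (b.(b.X + c.X) + c.(c.0 + (X + X)))) + (rec X. (a.c.X\{a})\{b} + (b.(b.X + c.X) + c.(c.0 + (X + X))))) has moves =a=> n1, =b=> n2, =c=> n3, =c=> n5
  n4 = (rec X. (a.c.X\{a})\{b} + (b.(b.X + c.X) + c.(c.0 + (X + X))))\{a}\{b} has moves =c=> n6
  n5 = 0 has moves ·
  n6 = (c.0 + ((rec X. (a.c.X\{a})\{b} + (b.(b.X + c.X) + c.(c.0 + (X + X)))) + (rec X. (a.c.X\{a})\{b} + (b.(b.X + c.X) + c.(c.0 + (X + X))))))\{a}\{b} has moves =c=> n6, =c=> n7
  n7 = 0\{a}\{b} has moves ·
Partition-refinement fixed point:
  B0 = {m0, n0}
  B1 = {m3, n3}
  B2 = {m1, n1}
  B3 = {m4, n4}
  B4 = {m6, n6}
  B5 = {m5, m7, n5, n7}
  B6 = {m2, n2}
m0 ∈ B0, n0 ∈ B0 → same block

bisimilar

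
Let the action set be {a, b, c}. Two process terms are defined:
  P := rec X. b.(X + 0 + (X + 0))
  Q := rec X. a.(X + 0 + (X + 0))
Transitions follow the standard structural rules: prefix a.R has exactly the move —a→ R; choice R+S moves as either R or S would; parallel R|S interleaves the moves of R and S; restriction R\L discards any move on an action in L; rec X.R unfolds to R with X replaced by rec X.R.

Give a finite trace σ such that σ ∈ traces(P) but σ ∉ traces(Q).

b

Reachable graph of P (2 states):
  u0 = rec X. b.(X + 0 + (X + 0)) → -b-> u1
  u1 = (rec X. b.(X + 0 + (X + 0))) + 0 + ((rec X. b.(X + 0 + (X + 0))) + 0) → -b-> u1
Reachable graph of Q (2 states):
  v0 = rec X. a.(X + 0 + (X + 0)) → -a-> v1
  v1 = (rec X. a.(X + 0 + (X + 0))) + 0 + ((rec X. a.(X + 0 + (X + 0))) + 0) → -a-> v1
Run σ = ⟨b⟩ on P: start {u0}
  after b @ step 1: {u1}
  P completes σ.
Run σ = ⟨b⟩ on Q: start {v0}
  after b @ step 1: ∅  — Q cannot continue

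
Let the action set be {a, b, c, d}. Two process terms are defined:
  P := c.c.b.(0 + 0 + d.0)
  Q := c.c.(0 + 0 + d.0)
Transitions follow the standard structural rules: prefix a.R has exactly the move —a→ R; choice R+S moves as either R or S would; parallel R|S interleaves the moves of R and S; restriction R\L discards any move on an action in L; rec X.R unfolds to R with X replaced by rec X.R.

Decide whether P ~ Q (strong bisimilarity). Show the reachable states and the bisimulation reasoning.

P ≁ Q

Reachable graph of P (5 states):
  m0 = c.c.b.(0 + 0 + d.0) :: =c=> m1
  m1 = c.b.(0 + 0 + d.0) :: =c=> m2
  m2 = b.(0 + 0 + d.0) :: =b=> m3
  m3 = 0 + 0 + d.0 :: =d=> m4
  m4 = 0 :: ·
Reachable graph of Q (4 states):
  n0 = c.c.(0 + 0 + d.0) :: =c=> n1
  n1 = c.(0 + 0 + d.0) :: =c=> n2
  n2 = 0 + 0 + d.0 :: =d=> n3
  n3 = 0 :: ·
Coarsest stable partition (strong bisimilarity classes):
  B0 = {m0}
  B1 = {m1}
  B2 = {m2}
  B3 = {m3, n2}
  B4 = {m4, n3}
  B5 = {n0}
  B6 = {n1}
m0 ∈ B0, n0 ∈ B5 → different blocks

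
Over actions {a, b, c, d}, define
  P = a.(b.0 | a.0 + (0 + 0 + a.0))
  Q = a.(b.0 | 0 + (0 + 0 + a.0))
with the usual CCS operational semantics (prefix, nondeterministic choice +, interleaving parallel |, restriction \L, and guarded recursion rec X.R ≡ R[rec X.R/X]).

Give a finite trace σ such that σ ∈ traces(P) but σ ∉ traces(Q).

LTS(P): 6 reachable states
  u0 = a.(b.0 | a.0 + (0 + 0 + a.0)) → --a--▸ u1
  u1 = b.0 | a.0 + (0 + 0 + a.0) → --a--▸ u2, --a--▸ u3, --b--▸ u4
  u2 = 0 → deadlocked
  u3 = b.0 | 0 → --b--▸ u5
  u4 = 0 | a.0 → --a--▸ u5
  u5 = 0 | 0 → deadlocked
LTS(Q): 4 reachable states
  v0 = a.(b.0 | 0 + (0 + 0 + a.0)) → --a--▸ v1
  v1 = b.0 | 0 + (0 + 0 + a.0) → --a--▸ v2, --b--▸ v3
  v2 = 0 → deadlocked
  v3 = 0 | 0 → deadlocked
Executing aab from P (initial set {u0}):
  step 1 (a): {u1}
  step 2 (a): {u2, u3}
  step 3 (b): {u5}
  ✓ P
Executing aab from Q (initial set {v0}):
  step 1 (a): {v1}
  step 2 (a): {v2}
  step 3 (b): ∅ (Q stuck)

aab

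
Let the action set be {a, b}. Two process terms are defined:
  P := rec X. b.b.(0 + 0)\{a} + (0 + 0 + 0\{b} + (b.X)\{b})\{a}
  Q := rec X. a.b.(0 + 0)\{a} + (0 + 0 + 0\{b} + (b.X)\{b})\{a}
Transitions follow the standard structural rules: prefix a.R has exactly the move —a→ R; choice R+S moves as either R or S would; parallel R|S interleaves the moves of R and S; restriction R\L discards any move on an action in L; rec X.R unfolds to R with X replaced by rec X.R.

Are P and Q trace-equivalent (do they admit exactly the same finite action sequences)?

trace-distinct — witness ⟨b⟩

LTS(P): 3 reachable states
  s0 = rec X. b.b.(0 + 0)\{a} + (0 + 0 + 0\{b} + (b.X)\{b})\{a} ⊢ --b--▸ s1
  s1 = b.(0 + 0)\{a} ⊢ --b--▸ s2
  s2 = (0 + 0)\{a} ⊢ ·
LTS(Q): 3 reachable states
  t0 = rec X. a.b.(0 + 0)\{a} + (0 + 0 + 0\{b} + (b.X)\{b})\{a} ⊢ --a--▸ t1
  t1 = b.(0 + 0)\{a} ⊢ --b--▸ t2
  t2 = (0 + 0)\{a} ⊢ ·
Run σ = ⟨b⟩ on P: start {s0}
  step 1 (b): {s1}
  — P admits the full trace.
Run σ = ⟨b⟩ on Q: start {t0}
  step 1 (b): ∅  — Q cannot continue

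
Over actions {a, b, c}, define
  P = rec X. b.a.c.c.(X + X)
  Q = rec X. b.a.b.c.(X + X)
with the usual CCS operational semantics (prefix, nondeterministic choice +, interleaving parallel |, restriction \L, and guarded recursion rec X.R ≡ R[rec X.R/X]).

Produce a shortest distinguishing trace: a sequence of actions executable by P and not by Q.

P's transition system — 5 states:
  u0 = rec X. b.a.c.c.(X + X) → --b--▸ u1
  u1 = a.c.c.((rec X. b.a.c.c.(X + X)) + (rec X. b.a.c.c.(X + X))) → --a--▸ u2
  u2 = c.c.((rec X. b.a.c.c.(X + X)) + (rec X. b.a.c.c.(X + X))) → --c--▸ u3
  u3 = c.((rec X. b.a.c.c.(X + X)) + (rec X. b.a.c.c.(X + X))) → --c--▸ u4
  u4 = (rec X. b.a.c.c.(X + X)) + (rec X. b.a.c.c.(X + X)) → --b--▸ u1
Q's transition system — 5 states:
  v0 = rec X. b.a.b.c.(X + X) → --b--▸ v1
  v1 = a.b.c.((rec X. b.a.b.c.(X + X)) + (rec X. b.a.b.c.(X + X))) → --a--▸ v2
  v2 = b.c.((rec X. b.a.b.c.(X + X)) + (rec X. b.a.b.c.(X + X))) → --b--▸ v3
  v3 = c.((rec X. b.a.b.c.(X + X)) + (rec X. b.a.b.c.(X + X))) → --c--▸ v4
  v4 = (rec X. b.a.b.c.(X + X)) + (rec X. b.a.b.c.(X + X)) → --b--▸ v1
Executing bac from P (initial set {u0}):
  after b @ step 1: {u1}
  after a @ step 2: {u2}
  after c @ step 3: {u3}
  — P admits the full trace.
Executing bac from Q (initial set {v0}):
  after b @ step 1: {v1}
  after a @ step 2: {v2}
  after c @ step 3: no successor for Q

bac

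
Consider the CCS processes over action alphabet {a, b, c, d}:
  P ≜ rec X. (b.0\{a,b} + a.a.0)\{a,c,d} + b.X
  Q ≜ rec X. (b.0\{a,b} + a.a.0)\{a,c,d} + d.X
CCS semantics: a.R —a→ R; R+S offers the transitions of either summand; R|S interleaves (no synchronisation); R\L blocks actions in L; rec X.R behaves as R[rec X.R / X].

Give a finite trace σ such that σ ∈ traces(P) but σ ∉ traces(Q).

LTS(P): 2 reachable states
  p0 = rec X. (b.0\{a,b} + a.a.0)\{a,c,d} + b.X has moves ··b··> p0, ··b··> p1
  p1 = 0\{a,b}\{a,c,d} has moves ·
LTS(Q): 2 reachable states
  q0 = rec X. (b.0\{a,b} + a.a.0)\{a,c,d} + d.X has moves ··b··> q1, ··d··> q0
  q1 = 0\{a,b}\{a,c,d} has moves ·
Trace ⟨bb⟩ through P, begin at {p0}:
  step 1 (b): {p0, p1}
  step 2 (b): {p0, p1}
  — P admits the full trace.
Trace ⟨bb⟩ through Q, begin at {q0}:
  step 1 (b): {q1}
  step 2 (b): ∅  — Q cannot continue

bb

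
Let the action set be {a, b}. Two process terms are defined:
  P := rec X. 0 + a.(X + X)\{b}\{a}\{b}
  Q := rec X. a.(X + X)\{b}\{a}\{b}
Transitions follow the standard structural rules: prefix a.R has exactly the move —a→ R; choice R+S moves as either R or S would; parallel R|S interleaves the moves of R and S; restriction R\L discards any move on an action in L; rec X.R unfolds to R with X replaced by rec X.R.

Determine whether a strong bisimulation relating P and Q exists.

YES

LTS(P): 2 reachable states
  p0 = rec X. 0 + a.(X + X)\{b}\{a}\{b} → --a--▸ p1
  p1 = ((rec X. 0 + a.(X + X)\{b}\{a}\{b}) + (rec X. 0 + a.(X + X)\{b}\{a}\{b}))\{b}\{a}\{b} → ·
LTS(Q): 2 reachable states
  q0 = rec X. a.(X + X)\{b}\{a}\{b} → --a--▸ q1
  q1 = ((rec X. a.(X + X)\{b}\{a}\{b}) + (rec X. a.(X + X)\{b}\{a}\{b}))\{b}\{a}\{b} → ·
Bisimilarity quotient blocks:
  B0 = {p0, q0}
  B1 = {p1, q1}
p0 ∈ B0, q0 ∈ B0 → same block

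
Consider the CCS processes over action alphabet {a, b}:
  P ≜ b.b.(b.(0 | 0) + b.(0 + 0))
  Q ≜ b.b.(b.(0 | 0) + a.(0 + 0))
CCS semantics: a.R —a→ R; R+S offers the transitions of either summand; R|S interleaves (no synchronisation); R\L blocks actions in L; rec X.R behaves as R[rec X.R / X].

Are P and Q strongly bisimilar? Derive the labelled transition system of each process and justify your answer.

P ≁ Q

Reachable graph of P (5 states):
  p0 = b.b.(b.(0 | 0) + b.(0 + 0)) has moves =b=> p1
  p1 = b.(b.(0 | 0) + b.(0 + 0)) has moves =b=> p2
  p2 = b.(0 | 0) + b.(0 + 0) has moves =b=> p3, =b=> p4
  p3 = 0 + 0 has moves ·
  p4 = 0 | 0 has moves ·
Reachable graph of Q (5 states):
  q0 = b.b.(b.(0 | 0) + a.(0 + 0)) has moves =b=> q1
  q1 = b.(b.(0 | 0) + a.(0 + 0)) has moves =b=> q2
  q2 = b.(0 | 0) + a.(0 + 0) has moves =a=> q3, =b=> q4
  q3 = 0 + 0 has moves ·
  q4 = 0 | 0 has moves ·
Coarsest stable partition (strong bisimilarity classes):
  B0 = {p0}
  B1 = {p1}
  B2 = {p2}
  B3 = {p3, p4, q3, q4}
  B4 = {q0}
  B5 = {q1}
  B6 = {q2}
p0 ∈ B0, q0 ∈ B4 → different blocks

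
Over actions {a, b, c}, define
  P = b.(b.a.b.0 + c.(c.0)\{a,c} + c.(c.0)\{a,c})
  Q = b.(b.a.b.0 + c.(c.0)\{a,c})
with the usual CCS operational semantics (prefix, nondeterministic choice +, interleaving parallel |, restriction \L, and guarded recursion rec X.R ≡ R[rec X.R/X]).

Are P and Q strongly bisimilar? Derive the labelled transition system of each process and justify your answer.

P ~ Q

LTS(P): 6 reachable states
  s0 = b.(b.a.b.0 + c.(c.0)\{a,c} + c.(c.0)\{a,c}) has moves --b--▸ s1
  s1 = b.a.b.0 + c.(c.0)\{a,c} + c.(c.0)\{a,c} has moves --b--▸ s2, --c--▸ s3
  s2 = a.b.0 has moves --a--▸ s4
  s3 = (c.0)\{a,c} has moves (no moves)
  s4 = b.0 has moves --b--▸ s5
  s5 = 0 has moves (no moves)
LTS(Q): 6 reachable states
  t0 = b.(b.a.b.0 + c.(c.0)\{a,c}) has moves --b--▸ t1
  t1 = b.a.b.0 + c.(c.0)\{a,c} has moves --b--▸ t2, --c--▸ t3
  t2 = a.b.0 has moves --a--▸ t4
  t3 = (c.0)\{a,c} has moves (no moves)
  t4 = b.0 has moves --b--▸ t5
  t5 = 0 has moves (no moves)
Bisimilarity quotient blocks:
  B0 = {s0, t0}
  B1 = {s1, t1}
  B2 = {s3, s5, t3, t5}
  B3 = {s2, t2}
  B4 = {s4, t4}
s0 ∈ B0, t0 ∈ B0 → same block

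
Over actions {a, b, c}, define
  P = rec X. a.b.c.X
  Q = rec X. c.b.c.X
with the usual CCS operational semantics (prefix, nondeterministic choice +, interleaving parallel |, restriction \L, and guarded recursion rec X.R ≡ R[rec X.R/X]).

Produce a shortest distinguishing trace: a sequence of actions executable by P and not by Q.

a

LTS(P): 3 reachable states
  m0 = rec X. a.b.c.X has moves —a→ m1
  m1 = b.c.(rec X. a.b.c.X) has moves —b→ m2
  m2 = c.(rec X. a.b.c.X) has moves —c→ m0
LTS(Q): 3 reachable states
  n0 = rec X. c.b.c.X has moves —c→ n1
  n1 = b.c.(rec X. c.b.c.X) has moves —b→ n2
  n2 = c.(rec X. c.b.c.X) has moves —c→ n0
Run σ = ⟨a⟩ on P: start {m0}
  after a @ step 1: {m1}
  — P admits the full trace.
Run σ = ⟨a⟩ on Q: start {n0}
  after a @ step 1: no successor for Q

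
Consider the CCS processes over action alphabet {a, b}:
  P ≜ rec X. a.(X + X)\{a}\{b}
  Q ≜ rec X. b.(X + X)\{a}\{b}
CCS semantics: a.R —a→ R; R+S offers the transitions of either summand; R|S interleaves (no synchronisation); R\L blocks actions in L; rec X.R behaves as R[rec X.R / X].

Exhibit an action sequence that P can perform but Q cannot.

a

LTS(P): 2 reachable states
  p0 = rec X. a.(X + X)\{a}\{b} has moves ··a··> p1
  p1 = ((rec X. a.(X + X)\{a}\{b}) + (rec X. a.(X + X)\{a}\{b}))\{a}\{b} has moves deadlocked
LTS(Q): 2 reachable states
  q0 = rec X. b.(X + X)\{a}\{b} has moves ··b··> q1
  q1 = ((rec X. b.(X + X)\{a}\{b}) + (rec X. b.(X + X)\{a}\{b}))\{a}\{b} has moves deadlocked
Run σ = ⟨a⟩ on P: start {p0}
  step 1 (a): {p1}
  — P admits the full trace.
Run σ = ⟨a⟩ on Q: start {q0}
  step 1 (a): ∅ (Q stuck)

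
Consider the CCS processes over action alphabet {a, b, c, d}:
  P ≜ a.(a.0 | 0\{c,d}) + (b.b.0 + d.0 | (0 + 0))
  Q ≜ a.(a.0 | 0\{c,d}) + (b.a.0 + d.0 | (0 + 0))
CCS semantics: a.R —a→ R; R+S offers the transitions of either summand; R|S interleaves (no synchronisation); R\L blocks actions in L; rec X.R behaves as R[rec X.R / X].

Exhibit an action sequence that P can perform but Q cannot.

P's transition system — 6 states:
  p0 = a.(a.0 | 0\{c,d}) + (b.b.0 + d.0 | (0 + 0)) | ··a··> p1, ··b··> p2, ··d··> p3
  p1 = a.0 | 0\{c,d} | ··a··> p4
  p2 = b.0 | ··b··> p5
  p3 = 0 | (0 + 0) | deadlocked
  p4 = 0 | 0\{c,d} | deadlocked
  p5 = 0 | deadlocked
Q's transition system — 6 states:
  q0 = a.(a.0 | 0\{c,d}) + (b.a.0 + d.0 | (0 + 0)) | ··a··> q1, ··b··> q2, ··d··> q3
  q1 = a.0 | 0\{c,d} | ··a··> q4
  q2 = a.0 | ··a··> q5
  q3 = 0 | (0 + 0) | deadlocked
  q4 = 0 | 0\{c,d} | deadlocked
  q5 = 0 | deadlocked
Executing bb from P (initial set {p0}):
  [1] b ⇒ {p2}
  [2] b ⇒ {p5}
  P completes σ.
Executing bb from Q (initial set {q0}):
  [1] b ⇒ {q2}
  [2] b ⇒ ∅  — Q cannot continue

bb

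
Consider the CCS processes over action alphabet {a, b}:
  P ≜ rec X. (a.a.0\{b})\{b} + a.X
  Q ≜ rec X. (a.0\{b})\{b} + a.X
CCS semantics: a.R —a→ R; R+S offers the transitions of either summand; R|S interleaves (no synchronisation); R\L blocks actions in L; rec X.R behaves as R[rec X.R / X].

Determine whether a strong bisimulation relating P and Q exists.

NO

P's transition system — 3 states:
  m0 = rec X. (a.a.0\{b})\{b} + a.X has moves =a=> m0, =a=> m1
  m1 = (a.0\{b})\{b} has moves =a=> m2
  m2 = 0\{b}\{b} has moves (no moves)
Q's transition system — 2 states:
  n0 = rec X. (a.0\{b})\{b} + a.X has moves =a=> n0, =a=> n1
  n1 = 0\{b}\{b} has moves (no moves)
Coarsest stable partition (strong bisimilarity classes):
  B0 = {m0}
  B1 = {m1}
  B2 = {m2, n1}
  B3 = {n0}
m0 ∈ B0, n0 ∈ B3 → different blocks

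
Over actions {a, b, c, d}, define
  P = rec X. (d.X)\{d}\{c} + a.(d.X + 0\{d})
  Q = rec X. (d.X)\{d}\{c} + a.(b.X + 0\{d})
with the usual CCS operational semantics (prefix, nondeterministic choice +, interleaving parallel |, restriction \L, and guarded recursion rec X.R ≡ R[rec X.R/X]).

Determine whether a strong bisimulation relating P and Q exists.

NO

Reachable graph of P (2 states):
  s0 = rec X. (d.X)\{d}\{c} + a.(d.X + 0\{d}) :: -a-> s1
  s1 = d.(rec X. (d.X)\{d}\{c} + a.(d.X + 0\{d})) + 0\{d} :: -d-> s0
Reachable graph of Q (2 states):
  t0 = rec X. (d.X)\{d}\{c} + a.(b.X + 0\{d}) :: -a-> t1
  t1 = b.(rec X. (d.X)\{d}\{c} + a.(b.X + 0\{d})) + 0\{d} :: -b-> t0
Bisimilarity quotient blocks:
  B0 = {s0}
  B1 = {s1}
  B2 = {t0}
  B3 = {t1}
s0 ∈ B0, t0 ∈ B2 → different blocks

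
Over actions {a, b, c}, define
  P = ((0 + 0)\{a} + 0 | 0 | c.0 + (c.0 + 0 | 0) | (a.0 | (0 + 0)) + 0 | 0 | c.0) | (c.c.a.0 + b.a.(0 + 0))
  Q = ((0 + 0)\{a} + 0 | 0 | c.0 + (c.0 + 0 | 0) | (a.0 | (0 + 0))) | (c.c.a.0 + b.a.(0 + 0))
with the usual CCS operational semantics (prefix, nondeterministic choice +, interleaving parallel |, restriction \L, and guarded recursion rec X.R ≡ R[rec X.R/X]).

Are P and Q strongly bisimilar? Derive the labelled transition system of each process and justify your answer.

P's transition system — 30 states:
  p0 = ((0 + 0)\{a} + 0 | 0 | c.0 + (c.0 + 0 | 0) | (a.0 | (0 + 0)) + 0 | 0 | c.0) | (c.c.a.0 + b.a.(0 + 0)) has moves -a-> p1, -b-> p2, -c-> p3, -c-> p4, -c-> p5
  p1 = (c.0 + 0 | 0) | (0 | (0 + 0)) | (c.c.a.0 + b.a.(0 + 0)) has moves -b-> p6, -c-> p7, -c-> p8
  p2 = ((0 + 0)\{a} + 0 | 0 | c.0 + (c.0 + 0 | 0) | (a.0 | (0 + 0)) + 0 | 0 | c.0) | a.(0 + 0) has moves -a-> p6, -a-> p9, -c-> p10, -c-> p11
  p3 = ((0 + 0)\{a} + 0 | 0 | c.0 + (c.0 + 0 | 0) | (a.0 | (0 + 0)) + 0 | 0 | c.0) | c.a.0 has moves -a-> p7, -c-> p12, -c-> p13, -c-> p14
  p4 = 0 | (a.0 | (0 + 0)) | (c.c.a.0 + b.a.(0 + 0)) has moves -a-> p8, -b-> p10, -c-> p13
  p5 = 0 | 0 | 0 | (c.c.a.0 + b.a.(0 + 0)) has moves -b-> p11, -c-> p14
  p6 = (c.0 + 0 | 0) | (0 | (0 + 0)) | a.(0 + 0) has moves -a-> p15, -c-> p16
  p7 = (c.0 + 0 | 0) | (0 | (0 + 0)) | c.a.0 has moves -c-> p17, -c-> p18
  p8 = 0 | (0 | (0 + 0)) | (c.c.a.0 + b.a.(0 + 0)) has moves -b-> p16, -c-> p18
  p9 = ((0 + 0)\{a} + 0 | 0 | c.0 + (c.0 + 0 | 0) | (a.0 | (0 + 0)) + 0 | 0 | c.0) | (0 + 0) has moves -a-> p15, -c-> p19, -c-> p20
  p10 = 0 | (a.0 | (0 + 0)) | a.(0 + 0) has moves -a-> p16, -a-> p19
  p11 = 0 | 0 | 0 | a.(0 + 0) has moves -a-> p20
  p12 = ((0 + 0)\{a} + 0 | 0 | c.0 + (c.0 + 0 | 0) | (a.0 | (0 + 0)) + 0 | 0 | c.0) | a.0 has moves -a-> p17, -a-> p21, -c-> p22, -c-> p23
  p13 = 0 | (a.0 | (0 + 0)) | c.a.0 has moves -a-> p18, -c-> p22
  p14 = 0 | 0 | 0 | c.a.0 has moves -c-> p23
  p15 = (c.0 + 0 | 0) | (0 | (0 + 0)) | (0 + 0) has moves -c-> p24
  p16 = 0 | (0 | (0 + 0)) | a.(0 + 0) has moves -a-> p24
  p17 = (c.0 + 0 | 0) | (0 | (0 + 0)) | a.0 has moves -a-> p25, -c-> p26
  p18 = 0 | (0 | (0 + 0)) | c.a.0 has moves -c-> p26
  p19 = 0 | (a.0 | (0 + 0)) | (0 + 0) has moves -a-> p24
  p20 = 0 | 0 | 0 | (0 + 0) has moves stopped
  p21 = ((0 + 0)\{a} + 0 | 0 | c.0 + (c.0 + 0 | 0) | (a.0 | (0 + 0)) + 0 | 0 | c.0) | 0 has moves -a-> p25, -c-> p27, -c-> p28
  p22 = 0 | (a.0 | (0 + 0)) | a.0 has moves -a-> p26, -a-> p27
  p23 = 0 | 0 | 0 | a.0 has moves -a-> p28
  p24 = 0 | (0 | (0 + 0)) | (0 + 0) has moves stopped
  p25 = (c.0 + 0 | 0) | (0 | (0 + 0)) | 0 has moves -c-> p29
  p26 = 0 | (0 | (0 + 0)) | a.0 has moves -a-> p29
  p27 = 0 | (a.0 | (0 + 0)) | 0 has moves -a-> p29
  p28 = 0 | 0 | 0 | 0 has moves stopped
  p29 = 0 | (0 | (0 + 0)) | 0 has moves stopped
Q's transition system — 30 states:
  q0 = ((0 + 0)\{a} + 0 | 0 | c.0 + (c.0 + 0 | 0) | (a.0 | (0 + 0))) | (c.c.a.0 + b.a.(0 + 0)) has moves -a-> q1, -b-> q2, -c-> q3, -c-> q4, -c-> q5
  q1 = (c.0 + 0 | 0) | (0 | (0 + 0)) | (c.c.a.0 + b.a.(0 + 0)) has moves -b-> q6, -c-> q7, -c-> q8
  q2 = ((0 + 0)\{a} + 0 | 0 | c.0 + (c.0 + 0 | 0) | (a.0 | (0 + 0))) | a.(0 + 0) has moves -a-> q6, -a-> q9, -c-> q10, -c-> q11
  q3 = ((0 + 0)\{a} + 0 | 0 | c.0 + (c.0 + 0 | 0) | (a.0 | (0 + 0))) | c.a.0 has moves -a-> q7, -c-> q12, -c-> q13, -c-> q14
  q4 = 0 | (a.0 | (0 + 0)) | (c.c.a.0 + b.a.(0 + 0)) has moves -a-> q8, -b-> q10, -c-> q13
  q5 = 0 | 0 | 0 | (c.c.a.0 + b.a.(0 + 0)) has moves -b-> q11, -c-> q14
  q6 = (c.0 + 0 | 0) | (0 | (0 + 0)) | a.(0 + 0) has moves -a-> q15, -c-> q16
  q7 = (c.0 + 0 | 0) | (0 | (0 + 0)) | c.a.0 has moves -c-> q17, -c-> q18
  q8 = 0 | (0 | (0 + 0)) | (c.c.a.0 + b.a.(0 + 0)) has moves -b-> q16, -c-> q18
  q9 = ((0 + 0)\{a} + 0 | 0 | c.0 + (c.0 + 0 | 0) | (a.0 | (0 + 0))) | (0 + 0) has moves -a-> q15, -c-> q19, -c-> q20
  q10 = 0 | (a.0 | (0 + 0)) | a.(0 + 0) has moves -a-> q16, -a-> q19
  q11 = 0 | 0 | 0 | a.(0 + 0) has moves -a-> q20
  q12 = ((0 + 0)\{a} + 0 | 0 | c.0 + (c.0 + 0 | 0) | (a.0 | (0 + 0))) | a.0 has moves -a-> q17, -a-> q21, -c-> q22, -c-> q23
  q13 = 0 | (a.0 | (0 + 0)) | c.a.0 has moves -a-> q18, -c-> q22
  q14 = 0 | 0 | 0 | c.a.0 has moves -c-> q23
  q15 = (c.0 + 0 | 0) | (0 | (0 + 0)) | (0 + 0) has moves -c-> q24
  q16 = 0 | (0 | (0 + 0)) | a.(0 + 0) has moves -a-> q24
  q17 = (c.0 + 0 | 0) | (0 | (0 + 0)) | a.0 has moves -a-> q25, -c-> q26
  q18 = 0 | (0 | (0 + 0)) | c.a.0 has moves -c-> q26
  q19 = 0 | (a.0 | (0 + 0)) | (0 + 0) has moves -a-> q24
  q20 = 0 | 0 | 0 | (0 + 0) has moves stopped
  q21 = ((0 + 0)\{a} + 0 | 0 | c.0 + (c.0 + 0 | 0) | (a.0 | (0 + 0))) | 0 has moves -a-> q25, -c-> q27, -c-> q28
  q22 = 0 | (a.0 | (0 + 0)) | a.0 has moves -a-> q26, -a-> q27
  q23 = 0 | 0 | 0 | a.0 has moves -a-> q28
  q24 = 0 | (0 | (0 + 0)) | (0 + 0) has moves stopped
  q25 = (c.0 + 0 | 0) | (0 | (0 + 0)) | 0 has moves -c-> q29
  q26 = 0 | (0 | (0 + 0)) | a.0 has moves -a-> q29
  q27 = 0 | (a.0 | (0 + 0)) | 0 has moves -a-> q29
  q28 = 0 | 0 | 0 | 0 has moves stopped
  q29 = 0 | (0 | (0 + 0)) | 0 has moves stopped
Bisimilarity quotient blocks:
  B0 = {p0, q0}
  B1 = {p12, p2, q12, q2}
  B2 = {p21, p9, q21, q9}
  B3 = {p20, p24, p28, p29, q20, q24, q28, q29}
  B4 = {p11, p16, p19, p23, p26, p27, q11, q16, q19, q23, q26, q27}
  B5 = {p15, p25, q15, q25}
  B6 = {p17, p6, q17, q6}
  B7 = {p10, p22, q10, q22}
  B8 = {p4, q4}
  B9 = {p5, p8, q5, q8}
  B10 = {p14, p18, q14, q18}
  B11 = {p13, q13}
  B12 = {p1, q1}
  B13 = {p7, q7}
  B14 = {p3, q3}
p0 ∈ B0, q0 ∈ B0 → same block

P ~ Q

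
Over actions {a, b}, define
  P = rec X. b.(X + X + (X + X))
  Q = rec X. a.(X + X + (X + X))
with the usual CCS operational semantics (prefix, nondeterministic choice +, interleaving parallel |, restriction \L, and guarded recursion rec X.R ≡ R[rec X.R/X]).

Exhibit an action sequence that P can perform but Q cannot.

P's transition system — 2 states:
  u0 = rec X. b.(X + X + (X + X)) | ··b··> u1
  u1 = (rec X. b.(X + X + (X + X))) + (rec X. b.(X + X + (X + X))) + ((rec X. b.(X + X + (X + X))) + (rec X. b.(X + X + (X + X)))) | ··b··> u1
Q's transition system — 2 states:
  v0 = rec X. a.(X + X + (X + X)) | ··a··> v1
  v1 = (rec X. a.(X + X + (X + X))) + (rec X. a.(X + X + (X + X))) + ((rec X. a.(X + X + (X + X))) + (rec X. a.(X + X + (X + X)))) | ··a··> v1
Trace ⟨b⟩ through P, begin at {u0}:
  after b @ step 1: {u1}
  — P admits the full trace.
Trace ⟨b⟩ through Q, begin at {v0}:
  after b @ step 1: ∅  — Q cannot continue

b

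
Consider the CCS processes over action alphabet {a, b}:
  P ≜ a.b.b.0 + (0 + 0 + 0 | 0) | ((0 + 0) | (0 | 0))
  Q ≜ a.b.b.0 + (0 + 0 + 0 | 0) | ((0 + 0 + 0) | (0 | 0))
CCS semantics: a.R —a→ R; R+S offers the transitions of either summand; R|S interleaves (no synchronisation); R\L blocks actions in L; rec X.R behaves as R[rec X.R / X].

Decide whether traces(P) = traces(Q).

P's transition system — 4 states:
  s0 = a.b.b.0 + (0 + 0 + 0 | 0) | ((0 + 0) | (0 | 0)) → --a--▸ s1
  s1 = b.b.0 → --b--▸ s2
  s2 = b.0 → --b--▸ s3
  s3 = 0 → deadlocked
Q's transition system — 4 states:
  t0 = a.b.b.0 + (0 + 0 + 0 | 0) | ((0 + 0 + 0) | (0 | 0)) → --a--▸ t1
  t1 = b.b.0 → --b--▸ t2
  t2 = b.0 → --b--▸ t3
  t3 = 0 → deadlocked
Coarsest stable partition (strong bisimilarity classes):
  B0 = {s0, t0}
  B1 = {s1, t1}
  B2 = {s2, t2}
  B3 = {s3, t3}
s0 ∈ B0, t0 ∈ B0 → same block
Bisimilar ⇒ trace-equivalent.

trace-equivalent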